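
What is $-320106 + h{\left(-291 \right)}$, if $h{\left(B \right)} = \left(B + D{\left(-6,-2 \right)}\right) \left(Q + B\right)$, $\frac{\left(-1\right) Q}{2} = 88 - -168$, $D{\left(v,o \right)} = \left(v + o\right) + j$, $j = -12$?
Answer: $-70373$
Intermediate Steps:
$D{\left(v,o \right)} = -12 + o + v$ ($D{\left(v,o \right)} = \left(v + o\right) - 12 = \left(o + v\right) - 12 = -12 + o + v$)
$Q = -512$ ($Q = - 2 \left(88 - -168\right) = - 2 \left(88 + 168\right) = \left(-2\right) 256 = -512$)
$h{\left(B \right)} = \left(-512 + B\right) \left(-20 + B\right)$ ($h{\left(B \right)} = \left(B - 20\right) \left(-512 + B\right) = \left(-20 + B\right) \left(-512 + B\right) = \left(-512 + B\right) \left(-20 + B\right)$)
$-320106 + h{\left(-291 \right)} = -320106 + \left(10240 + \left(-291\right)^{2} - -154812\right) = -320106 + \left(10240 + 84681 + 154812\right) = -320106 + 249733 = -70373$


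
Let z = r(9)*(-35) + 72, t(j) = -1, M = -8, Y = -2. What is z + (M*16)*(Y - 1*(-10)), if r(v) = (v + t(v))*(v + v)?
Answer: -5992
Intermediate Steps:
r(v) = 2*v*(-1 + v) (r(v) = (v - 1)*(v + v) = (-1 + v)*(2*v) = 2*v*(-1 + v))
z = -4968 (z = (2*9*(-1 + 9))*(-35) + 72 = (2*9*8)*(-35) + 72 = 144*(-35) + 72 = -5040 + 72 = -4968)
z + (M*16)*(Y - 1*(-10)) = -4968 + (-8*16)*(-2 - 1*(-10)) = -4968 - 128*(-2 + 10) = -4968 - 128*8 = -4968 - 1024 = -5992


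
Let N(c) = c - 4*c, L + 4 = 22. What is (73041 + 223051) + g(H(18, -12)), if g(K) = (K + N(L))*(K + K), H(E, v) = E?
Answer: 294796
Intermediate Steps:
L = 18 (L = -4 + 22 = 18)
N(c) = -3*c (N(c) = c - 4*c = -3*c)
g(K) = 2*K*(-54 + K) (g(K) = (K - 3*18)*(K + K) = (K - 54)*(2*K) = (-54 + K)*(2*K) = 2*K*(-54 + K))
(73041 + 223051) + g(H(18, -12)) = (73041 + 223051) + 2*18*(-54 + 18) = 296092 + 2*18*(-36) = 296092 - 1296 = 294796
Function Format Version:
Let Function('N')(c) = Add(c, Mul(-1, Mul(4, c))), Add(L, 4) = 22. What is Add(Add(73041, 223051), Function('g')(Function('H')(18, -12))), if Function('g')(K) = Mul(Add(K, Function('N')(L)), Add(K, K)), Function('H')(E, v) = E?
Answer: 294796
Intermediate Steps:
L = 18 (L = Add(-4, 22) = 18)
Function('N')(c) = Mul(-3, c) (Function('N')(c) = Add(c, Mul(-4, c)) = Mul(-3, c))
Function('g')(K) = Mul(2, K, Add(-54, K)) (Function('g')(K) = Mul(Add(K, Mul(-3, 18)), Add(K, K)) = Mul(Add(K, -54), Mul(2, K)) = Mul(Add(-54, K), Mul(2, K)) = Mul(2, K, Add(-54, K)))
Add(Add(73041, 223051), Function('g')(Function('H')(18, -12))) = Add(Add(73041, 223051), Mul(2, 18, Add(-54, 18))) = Add(296092, Mul(2, 18, -36)) = Add(296092, -1296) = 294796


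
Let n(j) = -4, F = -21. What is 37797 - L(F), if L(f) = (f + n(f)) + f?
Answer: 37843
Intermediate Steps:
L(f) = -4 + 2*f (L(f) = (f - 4) + f = (-4 + f) + f = -4 + 2*f)
37797 - L(F) = 37797 - (-4 + 2*(-21)) = 37797 - (-4 - 42) = 37797 - 1*(-46) = 37797 + 46 = 37843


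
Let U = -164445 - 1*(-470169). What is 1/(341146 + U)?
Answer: 1/646870 ≈ 1.5459e-6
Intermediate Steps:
U = 305724 (U = -164445 + 470169 = 305724)
1/(341146 + U) = 1/(341146 + 305724) = 1/646870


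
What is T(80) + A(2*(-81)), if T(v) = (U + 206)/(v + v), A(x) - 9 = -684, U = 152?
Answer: -53821/80 ≈ -672.76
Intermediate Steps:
A(x) = -675 (A(x) = 9 - 684 = -675)
T(v) = 179/v (T(v) = (152 + 206)/(v + v) = 358/((2*v)) = 358*(1/(2*v)) = 179/v)
T(80) + A(2*(-81)) = 179/80 - 675 = -53821/80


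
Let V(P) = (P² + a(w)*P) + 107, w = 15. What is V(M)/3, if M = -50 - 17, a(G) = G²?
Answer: -3493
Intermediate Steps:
M = -67
V(P) = 107 + P² + 225*P (V(P) = (P² + 15²*P) + 107 = (P² + 225*P) + 107 = 107 + P² + 225*P)
V(M)/3 = (107 + (-67)² + 225*(-67))/3 = (107 + 4489 - 15075)*(⅓) = -10479*⅓ = -3493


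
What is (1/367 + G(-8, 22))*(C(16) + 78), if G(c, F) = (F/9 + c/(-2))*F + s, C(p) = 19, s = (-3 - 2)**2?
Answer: 53434972/3303 ≈ 16178.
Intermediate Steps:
s = 25 (s = (-5)**2 = 25)
G(c, F) = 25 + F*(-c/2 + F/9) (G(c, F) = (F/9 + c/(-2))*F + 25 = (F*(1/9) + c*(-1/2))*F + 25 = (F/9 - c/2)*F + 25 = (-c/2 + F/9)*F + 25 = F*(-c/2 + F/9) + 25 = 25 + F*(-c/2 + F/9))
(1/367 + G(-8, 22))*(C(16) + 78) = (1/367 + (25 + (1/9)*22**2 - 1/2*22*(-8)))*(19 + 78) = (1/367 + (25 + (1/9)*484 + 88))*97 = (1/367 + (25 + 484/9 + 88))*97 = (1/367 + 1501/9)*97 = (550876/3303)*97 = 53434972/3303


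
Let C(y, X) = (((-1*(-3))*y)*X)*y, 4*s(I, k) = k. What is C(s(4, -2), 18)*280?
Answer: 3780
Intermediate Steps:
s(I, k) = k/4
C(y, X) = 3*X*y² (C(y, X) = ((3*y)*X)*y = (3*X*y)*y = 3*X*y²)
C(s(4, -2), 18)*280 = (3*18*((¼)*(-2))²)*280 = (3*18*(-½)²)*280 = (3*18*(¼))*280 = (27/2)*280 = 3780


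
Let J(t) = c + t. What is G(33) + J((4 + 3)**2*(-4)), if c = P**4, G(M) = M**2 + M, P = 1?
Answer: 927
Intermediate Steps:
G(M) = M + M**2
c = 1 (c = 1**4 = 1)
J(t) = 1 + t
G(33) + J((4 + 3)**2*(-4)) = 33*(1 + 33) + (1 + (4 + 3)**2*(-4)) = 33*34 + (1 + 7**2*(-4)) = 1122 + (1 + 49*(-4)) = 1122 + (1 - 196) = 1122 - 195 = 927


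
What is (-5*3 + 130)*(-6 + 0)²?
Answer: 4140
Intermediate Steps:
(-5*3 + 130)*(-6 + 0)² = (-15 + 130)*(-6)² = 115*36 = 4140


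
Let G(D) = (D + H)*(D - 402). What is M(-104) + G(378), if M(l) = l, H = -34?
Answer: -8360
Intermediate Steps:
G(D) = (-402 + D)*(-34 + D) (G(D) = (D - 34)*(D - 402) = (-34 + D)*(-402 + D) = (-402 + D)*(-34 + D))
M(-104) + G(378) = -104 + (13668 + 378² - 436*378) = -104 + (13668 + 142884 - 164808) = -104 - 8256 = -8360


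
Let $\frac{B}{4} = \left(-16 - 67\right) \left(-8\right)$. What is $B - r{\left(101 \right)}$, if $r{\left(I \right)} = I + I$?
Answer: $2454$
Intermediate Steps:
$B = 2656$ ($B = 4 \left(-16 - 67\right) \left(-8\right) = 4 \left(\left(-83\right) \left(-8\right)\right) = 4 \cdot 664 = 2656$)
$r{\left(I \right)} = 2 I$
$B - r{\left(101 \right)} = 2656 - 2 \cdot 101 = 2656 - 202 = 2454$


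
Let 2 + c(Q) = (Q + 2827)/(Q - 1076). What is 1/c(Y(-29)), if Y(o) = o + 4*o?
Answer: -407/1708 ≈ -0.23829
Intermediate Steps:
Y(o) = 5*o
c(Q) = -2 + (2827 + Q)/(-1076 + Q) (c(Q) = -2 + (Q + 2827)/(Q - 1076) = -2 + (2827 + Q)/(-1076 + Q))
1/c(Y(-29)) = 1/((4979 - 5*(-29))/(-1076 + 5*(-29))) = 1/((4979 - 1*(-145))/(-1076 - 145)) = 1/((4979 + 145)/(-1221)) = 1/(-1/1221*5124) = 1/(-1708/407) = -407/1708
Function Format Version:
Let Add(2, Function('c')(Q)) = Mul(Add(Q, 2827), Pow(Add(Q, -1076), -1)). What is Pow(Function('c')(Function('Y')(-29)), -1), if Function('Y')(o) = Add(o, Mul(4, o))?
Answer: Rational(-407, 1708) ≈ -0.23829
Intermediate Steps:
Function('Y')(o) = Mul(5, o)
Function('c')(Q) = Add(-2, Mul(Pow(Add(-1076, Q), -1), Add(2827, Q))) (Function('c')(Q) = Add(-2, Mul(Add(Q, 2827), Pow(Add(Q, -1076), -1))) = Add(-2, Mul(Add(2827, Q), Pow(Add(-1076, Q), -1))) = Add(-2, Mul(Pow(Add(-1076, Q), -1), Add(2827, Q))))
Pow(Function('c')(Function('Y')(-29)), -1) = Pow(Mul(Pow(Add(-1076, Mul(5, -29)), -1), Add(4979, Mul(-1, Mul(5, -29)))), -1) = Pow(Mul(Pow(Add(-1076, -145), -1), Add(4979, Mul(-1, -145))), -1) = Pow(Mul(Pow(-1221, -1), Add(4979, 145)), -1) = Pow(Mul(Rational(-1, 1221), 5124), -1) = Pow(Rational(-1708, 407), -1) = Rational(-407, 1708)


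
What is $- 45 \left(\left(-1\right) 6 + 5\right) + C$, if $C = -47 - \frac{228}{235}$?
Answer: $- \frac{698}{235} \approx -2.9702$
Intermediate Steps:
$C = - \frac{11273}{235}$ ($C = -47 - \frac{228}{235} = - \frac{11273}{235} \approx -47.97$)
$- 45 \left(\left(-1\right) 6 + 5\right) + C = - 45 \left(\left(-1\right) 6 + 5\right) - \frac{11273}{235} = - 45 \left(-6 + 5\right) - \frac{11273}{235} = \left(-45\right) \left(-1\right) - \frac{11273}{235} = 45 - \frac{11273}{235} = - \frac{698}{235}$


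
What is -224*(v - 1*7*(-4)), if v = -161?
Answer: 29792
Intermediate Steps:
-224*(v - 1*7*(-4)) = -224*(-161 - 1*7*(-4)) = -224*(-161 - 7*(-4)) = -224*(-161 + 28) = -224*(-133) = 29792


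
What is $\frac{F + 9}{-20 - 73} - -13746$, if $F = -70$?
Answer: $\frac{1278439}{93} \approx 13747.0$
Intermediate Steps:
$\frac{F + 9}{-20 - 73} - -13746 = \frac{-70 + 9}{-20 - 73} - -13746 = - \frac{61}{-93} + 13746 = \left(-61\right) \left(- \frac{1}{93}\right) + 13746 = \frac{61}{93} + 13746 = \frac{1278439}{93}$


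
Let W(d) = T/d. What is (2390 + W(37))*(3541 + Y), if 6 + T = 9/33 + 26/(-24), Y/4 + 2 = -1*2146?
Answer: -58954569911/4884 ≈ -1.2071e+7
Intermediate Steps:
Y = -8592 (Y = -8 + 4*(-1*2146) = -8 + 4*(-2146) = -8 - 8584 = -8592)
T = -899/132 (T = -6 + (9/33 + 26/(-24)) = -6 + (9*(1/33) + 26*(-1/24)) = -6 + (3/11 - 13/12) = -6 - 107/132 = -899/132 ≈ -6.8106)
W(d) = -899/(132*d)
(2390 + W(37))*(3541 + Y) = (2390 - 899/132/37)*(3541 - 8592) = (2390 - 899/132*1/37)*(-5051) = (2390 - 899/4884)*(-5051) = (11671861/4884)*(-5051) = -58954569911/4884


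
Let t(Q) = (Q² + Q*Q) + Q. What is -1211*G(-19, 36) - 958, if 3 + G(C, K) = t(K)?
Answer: -3179833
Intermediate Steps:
t(Q) = Q + 2*Q² (t(Q) = (Q² + Q²) + Q = 2*Q² + Q = Q + 2*Q²)
G(C, K) = -3 + K*(1 + 2*K)
-1211*G(-19, 36) - 958 = -1211*(-3 + 36*(1 + 2*36)) - 958 = -1211*(-3 + 36*(1 + 72)) - 958 = -1211*(-3 + 36*73) - 958 = -1211*(-3 + 2628) - 958 = -1211*2625 - 958 = -3178875 - 958 = -3179833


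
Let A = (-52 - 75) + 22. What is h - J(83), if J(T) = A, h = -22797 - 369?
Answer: -23061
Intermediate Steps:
h = -23166
A = -105 (A = -127 + 22 = -105)
J(T) = -105
h - J(83) = -23166 - 1*(-105) = -23166 + 105 = -23061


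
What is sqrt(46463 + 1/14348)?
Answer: 35*sqrt(1952063335)/7174 ≈ 215.55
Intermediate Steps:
sqrt(46463 + 1/14348) = sqrt(666651125/14348) = 35*sqrt(1952063335)/7174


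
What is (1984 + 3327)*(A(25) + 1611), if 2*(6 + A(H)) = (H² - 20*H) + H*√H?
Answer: 9188030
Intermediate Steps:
A(H) = -6 + H²/2 + H^(3/2)/2 - 10*H (A(H) = -6 + ((H² - 20*H) + H*√H)/2 = -6 + ((H² - 20*H) + H^(3/2))/2 = -6 + (H² + H^(3/2) - 20*H)/2 = -6 + (H²/2 + H^(3/2)/2 - 10*H) = -6 + H²/2 + H^(3/2)/2 - 10*H)
(1984 + 3327)*(A(25) + 1611) = (1984 + 3327)*((-6 + (½)*25² + 25^(3/2)/2 - 10*25) + 1611) = 5311*((-6 + (½)*625 + (½)*125 - 250) + 1611) = 5311*((-6 + 625/2 + 125/2 - 250) + 1611) = 5311*(119 + 1611) = 5311*1730 = 9188030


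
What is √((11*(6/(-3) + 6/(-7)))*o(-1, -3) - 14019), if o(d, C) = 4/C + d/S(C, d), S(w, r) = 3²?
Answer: I*√6162359/21 ≈ 118.21*I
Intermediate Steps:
S(w, r) = 9
o(d, C) = 4/C + d/9
√((11*(6/(-3) + 6/(-7)))*o(-1, -3) - 14019) = √((11*(6/(-3) + 6/(-7)))*(4/(-3) + (⅑)*(-1)) - 14019) = √((11*(6*(-⅓) + 6*(-⅐)))*(4*(-⅓) - ⅑) - 14019) = √((11*(-2 - 6/7))*(-4/3 - ⅑) - 14019) = √((11*(-20/7))*(-13/9) - 14019) = √(-220/7*(-13/9) - 14019) = √(2860/63 - 14019) = √(-880337/63) = I*√6162359/21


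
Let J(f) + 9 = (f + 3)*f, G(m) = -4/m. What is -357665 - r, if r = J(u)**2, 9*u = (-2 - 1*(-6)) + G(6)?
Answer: -190109779066/531441 ≈ -3.5773e+5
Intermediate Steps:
u = 10/27 (u = ((-2 - 1*(-6)) - 4/6)/9 = ((-2 + 6) - 4*1/6)/9 = (4 - 2/3)/9 = (1/9)*(10/3) = 10/27 ≈ 0.37037)
J(f) = -9 + f*(3 + f) (J(f) = -9 + (f + 3)*f = -9 + (3 + f)*f = -9 + f*(3 + f))
r = 31933801/531441 (r = (-9 + (10/27)**2 + 3*(10/27))**2 = (-9 + 100/729 + 10/9)**2 = (-5651/729)**2 = 31933801/531441 ≈ 60.089)
-357665 - r = -357665 - 1*31933801/531441 = -357665 - 31933801/531441 = -190109779066/531441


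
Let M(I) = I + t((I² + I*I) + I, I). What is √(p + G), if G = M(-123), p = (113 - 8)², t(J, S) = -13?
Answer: √10889 ≈ 104.35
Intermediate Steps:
p = 11025 (p = 105² = 11025)
M(I) = -13 + I (M(I) = I - 13 = -13 + I)
G = -136 (G = -13 - 123 = -136)
√(p + G) = √(11025 - 136) = √10889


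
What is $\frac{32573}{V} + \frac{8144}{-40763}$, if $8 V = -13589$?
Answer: $- \frac{10732854408}{553928407} \approx -19.376$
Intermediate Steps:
$V = - \frac{13589}{8}$ ($V = \frac{1}{8} \left(-13589\right) = - \frac{13589}{8} \approx -1698.6$)
$\frac{32573}{V} + \frac{8144}{-40763} = \frac{32573}{- \frac{13589}{8}} + \frac{8144}{-40763} = 32573 \left(- \frac{8}{13589}\right) + 8144 \left(- \frac{1}{40763}\right) = - \frac{260584}{13589} - \frac{8144}{40763} = - \frac{10732854408}{553928407}$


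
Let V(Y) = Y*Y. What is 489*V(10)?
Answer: 48900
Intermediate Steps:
V(Y) = Y²
489*V(10) = 489*10² = 489*100 = 48900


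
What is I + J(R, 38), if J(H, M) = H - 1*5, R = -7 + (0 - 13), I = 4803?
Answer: 4778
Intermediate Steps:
R = -20 (R = -7 - 13 = -20)
J(H, M) = -5 + H (J(H, M) = H - 5 = -5 + H)
I + J(R, 38) = 4803 + (-5 - 20) = 4803 - 25 = 4778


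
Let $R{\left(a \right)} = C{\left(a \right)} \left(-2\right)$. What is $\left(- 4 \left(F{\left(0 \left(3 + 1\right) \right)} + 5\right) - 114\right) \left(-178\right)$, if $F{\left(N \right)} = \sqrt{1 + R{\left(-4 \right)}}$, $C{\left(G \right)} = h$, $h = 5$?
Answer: $23852 + 2136 i \approx 23852.0 + 2136.0 i$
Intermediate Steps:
$C{\left(G \right)} = 5$
$R{\left(a \right)} = -10$ ($R{\left(a \right)} = 5 \left(-2\right) = -10$)
$F{\left(N \right)} = 3 i$ ($F{\left(N \right)} = \sqrt{1 - 10} = \sqrt{-9} = 3 i$)
$\left(- 4 \left(F{\left(0 \left(3 + 1\right) \right)} + 5\right) - 114\right) \left(-178\right) = \left(- 4 \left(3 i + 5\right) - 114\right) \left(-178\right) = \left(- 4 \left(5 + 3 i\right) - 114\right) \left(-178\right) = \left(\left(-20 - 12 i\right) - 114\right) \left(-178\right) = \left(-134 - 12 i\right) \left(-178\right) = 23852 + 2136 i$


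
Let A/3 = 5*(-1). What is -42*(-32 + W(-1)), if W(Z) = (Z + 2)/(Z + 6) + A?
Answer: 9828/5 ≈ 1965.6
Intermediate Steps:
A = -15 (A = 3*(5*(-1)) = 3*(-5) = -15)
W(Z) = -15 + (2 + Z)/(6 + Z) (W(Z) = (Z + 2)/(Z + 6) - 15 = (2 + Z)/(6 + Z) - 15 = -15 + (2 + Z)/(6 + Z))
-42*(-32 + W(-1)) = -42*(-32 + 2*(-44 - 7*(-1))/(6 - 1)) = -42*(-32 + 2*(-44 + 7)/5) = -42*(-32 + 2*(⅕)*(-37)) = -42*(-32 - 74/5) = -42*(-234/5) = 9828/5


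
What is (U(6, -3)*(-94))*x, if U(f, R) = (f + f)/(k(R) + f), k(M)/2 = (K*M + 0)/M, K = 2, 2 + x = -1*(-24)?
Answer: -12408/5 ≈ -2481.6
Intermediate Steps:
x = 22 (x = -2 - 1*(-24) = -2 + 24 = 22)
k(M) = 4 (k(M) = 2*((2*M + 0)/M) = 2*((2*M)/M) = 2*2 = 4)
U(f, R) = 2*f/(4 + f) (U(f, R) = (f + f)/(4 + f) = (2*f)/(4 + f) = 2*f/(4 + f))
(U(6, -3)*(-94))*x = ((2*6/(4 + 6))*(-94))*22 = ((2*6/10)*(-94))*22 = ((2*6*(⅒))*(-94))*22 = ((6/5)*(-94))*22 = -564/5*22 = -12408/5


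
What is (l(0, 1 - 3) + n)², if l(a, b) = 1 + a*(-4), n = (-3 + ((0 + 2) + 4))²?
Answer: 100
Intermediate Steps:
n = 9 (n = (-3 + (2 + 4))² = (-3 + 6)² = 3² = 9)
l(a, b) = 1 - 4*a
(l(0, 1 - 3) + n)² = ((1 - 4*0) + 9)² = ((1 + 0) + 9)² = (1 + 9)² = 10² = 100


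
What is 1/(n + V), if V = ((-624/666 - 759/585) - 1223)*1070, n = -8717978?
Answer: -1443/14471816378 ≈ -9.9711e-8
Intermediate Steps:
V = -1891774124/1443 (V = ((-624*1/666 - 759*1/585) - 1223)*1070 = ((-104/111 - 253/195) - 1223)*1070 = (-16121/7215 - 1223)*1070 = -8840066/7215*1070 = -1891774124/1443 ≈ -1.3110e+6)
1/(n + V) = 1/(-8717978 - 1891774124/1443) = 1/(-14471816378/1443) = -1443/14471816378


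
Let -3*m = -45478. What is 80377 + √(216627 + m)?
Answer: 80377 + 7*√42573/3 ≈ 80859.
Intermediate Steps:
m = 45478/3 (m = -⅓*(-45478) = 45478/3 ≈ 15159.)
80377 + √(216627 + m) = 80377 + √(216627 + 45478/3) = 80377 + √(695359/3) = 80377 + 7*√42573/3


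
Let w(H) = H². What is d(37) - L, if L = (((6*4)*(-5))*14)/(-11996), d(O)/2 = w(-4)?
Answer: 95548/2999 ≈ 31.860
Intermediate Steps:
d(O) = 32 (d(O) = 2*(-4)² = 2*16 = 32)
L = 420/2999 (L = ((24*(-5))*14)*(-1/11996) = -120*14*(-1/11996) = -1680*(-1/11996) = 420/2999 ≈ 0.14005)
d(37) - L = 32 - 1*420/2999 = 32 - 420/2999 = 95548/2999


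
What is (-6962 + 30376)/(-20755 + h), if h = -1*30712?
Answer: -23414/51467 ≈ -0.45493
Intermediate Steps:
h = -30712
(-6962 + 30376)/(-20755 + h) = (-6962 + 30376)/(-20755 - 30712) = 23414/(-51467) = 23414*(-1/51467) = -23414/51467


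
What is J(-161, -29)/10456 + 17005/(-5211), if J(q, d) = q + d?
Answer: -89397185/27243108 ≈ -3.2815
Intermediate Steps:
J(q, d) = d + q
J(-161, -29)/10456 + 17005/(-5211) = (-29 - 161)/10456 + 17005/(-5211) = -190*1/10456 + 17005*(-1/5211) = -95/5228 - 17005/5211 = -89397185/27243108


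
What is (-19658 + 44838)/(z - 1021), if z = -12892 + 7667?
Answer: -12590/3123 ≈ -4.0314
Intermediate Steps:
z = -5225
(-19658 + 44838)/(z - 1021) = (-19658 + 44838)/(-5225 - 1021) = 25180/(-6246) = 25180*(-1/6246) = -12590/3123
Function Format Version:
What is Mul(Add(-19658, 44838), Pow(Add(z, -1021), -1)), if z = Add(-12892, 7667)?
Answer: Rational(-12590, 3123) ≈ -4.0314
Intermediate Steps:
z = -5225
Mul(Add(-19658, 44838), Pow(Add(z, -1021), -1)) = Mul(Add(-19658, 44838), Pow(Add(-5225, -1021), -1)) = Mul(25180, Pow(-6246, -1)) = Mul(25180, Rational(-1, 6246)) = Rational(-12590, 3123)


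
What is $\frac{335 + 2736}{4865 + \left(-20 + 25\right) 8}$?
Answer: $\frac{3071}{4905} \approx 0.6261$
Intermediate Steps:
$\frac{335 + 2736}{4865 + \left(-20 + 25\right) 8} = \frac{3071}{4865 + 5 \cdot 8} = \frac{3071}{4865 + 40} = \frac{3071}{4905}$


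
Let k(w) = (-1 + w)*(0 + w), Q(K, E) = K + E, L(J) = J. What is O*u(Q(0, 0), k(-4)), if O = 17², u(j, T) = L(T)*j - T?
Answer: -5780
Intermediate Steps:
Q(K, E) = E + K
k(w) = w*(-1 + w) (k(w) = (-1 + w)*w = w*(-1 + w))
u(j, T) = -T + T*j (u(j, T) = T*j - T = -T + T*j)
O = 289
O*u(Q(0, 0), k(-4)) = 289*((-4*(-1 - 4))*(-1 + (0 + 0))) = 289*((-4*(-5))*(-1 + 0)) = 289*(20*(-1)) = 289*(-20) = -5780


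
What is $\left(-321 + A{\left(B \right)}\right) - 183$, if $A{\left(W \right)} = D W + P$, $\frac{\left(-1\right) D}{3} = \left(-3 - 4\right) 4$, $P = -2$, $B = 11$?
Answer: $418$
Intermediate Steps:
$D = 84$ ($D = - 3 \left(-3 - 4\right) 4 = - 3 \left(\left(-7\right) 4\right) = \left(-3\right) \left(-28\right) = 84$)
$A{\left(W \right)} = -2 + 84 W$ ($A{\left(W \right)} = 84 W - 2 = -2 + 84 W$)
$\left(-321 + A{\left(B \right)}\right) - 183 = \left(-321 + \left(-2 + 84 \cdot 11\right)\right) - 183 = \left(-321 + \left(-2 + 924\right)\right) - 183 = \left(-321 + 922\right) - 183 = 601 - 183 = 418$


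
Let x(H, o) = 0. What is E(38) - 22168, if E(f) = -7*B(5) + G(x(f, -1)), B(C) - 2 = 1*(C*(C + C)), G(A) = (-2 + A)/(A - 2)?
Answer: -22531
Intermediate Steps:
G(A) = 1 (G(A) = (-2 + A)/(-2 + A) = 1)
B(C) = 2 + 2*C**2 (B(C) = 2 + 1*(C*(C + C)) = 2 + 1*(C*(2*C)) = 2 + 1*(2*C**2) = 2 + 2*C**2)
E(f) = -363 (E(f) = -7*(2 + 2*5**2) + 1 = -7*(2 + 2*25) + 1 = -7*(2 + 50) + 1 = -7*52 + 1 = -364 + 1 = -363)
E(38) - 22168 = -363 - 22168 = -22531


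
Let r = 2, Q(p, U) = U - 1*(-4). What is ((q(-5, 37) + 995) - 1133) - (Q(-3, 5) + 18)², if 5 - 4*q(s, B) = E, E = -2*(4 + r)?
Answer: -3451/4 ≈ -862.75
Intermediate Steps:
Q(p, U) = 4 + U (Q(p, U) = U + 4 = 4 + U)
E = -12 (E = -2*(4 + 2) = -2*6 = -12)
q(s, B) = 17/4 (q(s, B) = 5/4 - ¼*(-12) = 5/4 + 3 = 17/4)
((q(-5, 37) + 995) - 1133) - (Q(-3, 5) + 18)² = ((17/4 + 995) - 1133) - ((4 + 5) + 18)² = (3997/4 - 1133) - (9 + 18)² = -535/4 - 1*27² = -535/4 - 1*729 = -535/4 - 729 = -3451/4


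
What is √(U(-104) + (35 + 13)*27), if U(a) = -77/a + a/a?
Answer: √3509090/52 ≈ 36.024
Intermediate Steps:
U(a) = 1 - 77/a (U(a) = -77/a + 1 = 1 - 77/a)
√(U(-104) + (35 + 13)*27) = √((-77 - 104)/(-104) + (35 + 13)*27) = √(-1/104*(-181) + 48*27) = √(181/104 + 1296) = √(134965/104) = √3509090/52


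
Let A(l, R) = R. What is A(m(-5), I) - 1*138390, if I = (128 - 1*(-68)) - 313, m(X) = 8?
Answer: -138507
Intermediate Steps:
I = -117 (I = (128 + 68) - 313 = 196 - 313 = -117)
A(m(-5), I) - 1*138390 = -117 - 1*138390 = -117 - 138390 = -138507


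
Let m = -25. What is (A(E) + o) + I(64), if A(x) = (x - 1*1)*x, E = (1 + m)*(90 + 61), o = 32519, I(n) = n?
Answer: 13169583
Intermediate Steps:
E = -3624 (E = (1 - 25)*(90 + 61) = -24*151 = -3624)
A(x) = x*(-1 + x) (A(x) = (x - 1)*x = (-1 + x)*x = x*(-1 + x))
(A(E) + o) + I(64) = (-3624*(-1 - 3624) + 32519) + 64 = (-3624*(-3625) + 32519) + 64 = (13137000 + 32519) + 64 = 13169519 + 64 = 13169583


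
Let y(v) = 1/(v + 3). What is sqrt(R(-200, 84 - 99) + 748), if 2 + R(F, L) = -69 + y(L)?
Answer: sqrt(24369)/6 ≈ 26.018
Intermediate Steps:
y(v) = 1/(3 + v)
R(F, L) = -71 + 1/(3 + L) (R(F, L) = -2 + (-69 + 1/(3 + L)) = -71 + 1/(3 + L))
sqrt(R(-200, 84 - 99) + 748) = sqrt((-212 - 71*(84 - 99))/(3 + (84 - 99)) + 748) = sqrt((-212 - 71*(-15))/(3 - 15) + 748) = sqrt((-212 + 1065)/(-12) + 748) = sqrt(-1/12*853 + 748) = sqrt(-853/12 + 748) = sqrt(8123/12) = sqrt(24369)/6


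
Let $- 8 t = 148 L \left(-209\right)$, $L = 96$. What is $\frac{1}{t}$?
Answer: $\frac{1}{371184} \approx 2.6941 \cdot 10^{-6}$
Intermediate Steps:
$t = 371184$ ($t = - \frac{148 \cdot 96 \left(-209\right)}{8} = - \frac{14208 \left(-209\right)}{8} = \left(- \frac{1}{8}\right) \left(-2969472\right) = 371184$)
$\frac{1}{t} = \frac{1}{371184}$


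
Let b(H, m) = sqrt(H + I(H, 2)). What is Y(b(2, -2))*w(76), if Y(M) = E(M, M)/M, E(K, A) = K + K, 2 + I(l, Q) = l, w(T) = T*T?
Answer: 11552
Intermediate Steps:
w(T) = T**2
I(l, Q) = -2 + l
E(K, A) = 2*K
b(H, m) = sqrt(-2 + 2*H) (b(H, m) = sqrt(H + (-2 + H)) = sqrt(-2 + 2*H))
Y(M) = 2 (Y(M) = (2*M)/M = 2)
Y(b(2, -2))*w(76) = 2*76**2 = 2*5776 = 11552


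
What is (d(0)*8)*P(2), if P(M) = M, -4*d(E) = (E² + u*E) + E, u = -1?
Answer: 0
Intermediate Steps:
d(E) = -E²/4 (d(E) = -((E² - E) + E)/4 = -E²/4)
(d(0)*8)*P(2) = (-¼*0²*8)*2 = (-¼*0*8)*2 = (0*8)*2 = 0*2 = 0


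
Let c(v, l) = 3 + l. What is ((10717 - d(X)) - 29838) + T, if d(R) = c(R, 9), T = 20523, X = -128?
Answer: 1390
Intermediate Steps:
d(R) = 12 (d(R) = 3 + 9 = 12)
((10717 - d(X)) - 29838) + T = ((10717 - 1*12) - 29838) + 20523 = ((10717 - 12) - 29838) + 20523 = (10705 - 29838) + 20523 = -19133 + 20523 = 1390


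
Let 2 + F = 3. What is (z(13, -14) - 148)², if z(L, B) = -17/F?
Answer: 27225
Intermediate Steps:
F = 1 (F = -2 + 3 = 1)
z(L, B) = -17 (z(L, B) = -17/1 = -17*1 = -17)
(z(13, -14) - 148)² = (-17 - 148)² = (-165)² = 27225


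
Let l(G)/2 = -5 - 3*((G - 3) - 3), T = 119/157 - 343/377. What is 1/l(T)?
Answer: 59189/1592842 ≈ 0.037159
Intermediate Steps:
T = -8988/59189 (T = 119*(1/157) - 343*1/377 = 119/157 - 343/377 = -8988/59189 ≈ -0.15185)
l(G) = 26 - 6*G (l(G) = 2*(-5 - 3*((G - 3) - 3)) = 2*(-5 - 3*((-3 + G) - 3)) = 2*(-5 - 3*(-6 + G)) = 2*(-5 + (18 - 3*G)) = 2*(13 - 3*G) = 26 - 6*G)
1/l(T) = 1/(26 - 6*(-8988/59189)) = 1/(26 + 53928/59189) = 1/(1592842/59189) = 59189/1592842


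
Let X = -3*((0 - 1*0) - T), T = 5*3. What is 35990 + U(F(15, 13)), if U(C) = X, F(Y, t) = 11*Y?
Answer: 36035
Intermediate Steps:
T = 15
X = 45 (X = -3*((0 - 1*0) - 1*15) = -3*((0 + 0) - 15) = -3*(0 - 15) = -3*(-15) = 45)
U(C) = 45
35990 + U(F(15, 13)) = 35990 + 45 = 36035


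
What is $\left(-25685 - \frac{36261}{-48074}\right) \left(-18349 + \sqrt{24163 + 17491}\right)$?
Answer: $\frac{22656325527721}{48074} - \frac{1234744429 \sqrt{41654}}{48074} \approx 4.6604 \cdot 10^{8}$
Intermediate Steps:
$\left(-25685 - \frac{36261}{-48074}\right) \left(-18349 + \sqrt{24163 + 17491}\right) = \left(-25685 - - \frac{36261}{48074}\right) \left(-18349 + \sqrt{41654}\right) = \left(-25685 + \frac{36261}{48074}\right) \left(-18349 + \sqrt{41654}\right) = - \frac{1234744429 \left(-18349 + \sqrt{41654}\right)}{48074} = \frac{22656325527721}{48074} - \frac{1234744429 \sqrt{41654}}{48074}$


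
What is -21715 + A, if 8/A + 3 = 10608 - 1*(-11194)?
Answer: -473365277/21799 ≈ -21715.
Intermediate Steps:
A = 8/21799 (A = 8/(-3 + (10608 - 1*(-11194))) = 8/(-3 + (10608 + 11194)) = 8/(-3 + 21802) = 8/21799 ≈ 0.00036699)
-21715 + A = -21715 + 8/21799 = -473365277/21799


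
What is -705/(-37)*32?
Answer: 22560/37 ≈ 609.73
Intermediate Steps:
-705/(-37)*32 = -705*(-1)/37*32 = -15*(-47/37)*32 = (705/37)*32 = 22560/37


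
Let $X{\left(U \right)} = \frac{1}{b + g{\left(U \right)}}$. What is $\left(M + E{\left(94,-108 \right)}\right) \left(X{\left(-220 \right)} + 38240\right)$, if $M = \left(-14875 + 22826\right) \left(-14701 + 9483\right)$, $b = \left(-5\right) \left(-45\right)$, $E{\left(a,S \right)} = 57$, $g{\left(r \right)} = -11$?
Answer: $- \frac{339513417025221}{214} \approx -1.5865 \cdot 10^{12}$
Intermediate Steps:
$b = 225$
$M = -41488318$ ($M = 7951 \left(-5218\right) = -41488318$)
$X{\left(U \right)} = \frac{1}{214}$ ($X{\left(U \right)} = \frac{1}{225 - 11} = \frac{1}{214}$)
$\left(M + E{\left(94,-108 \right)}\right) \left(X{\left(-220 \right)} + 38240\right) = \left(-41488318 + 57\right) \left(\frac{1}{214} + 38240\right) = \left(-41488261\right) \frac{8183361}{214} = - \frac{339513417025221}{214}$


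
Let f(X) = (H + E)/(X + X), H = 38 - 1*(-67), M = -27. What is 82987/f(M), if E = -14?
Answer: -4481298/91 ≈ -49245.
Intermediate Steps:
H = 105 (H = 38 + 67 = 105)
f(X) = 91/(2*X) (f(X) = (105 - 14)/(X + X) = 91/((2*X)) = 91*(1/(2*X)) = 91/(2*X))
82987/f(M) = 82987/(((91/2)/(-27))) = 82987/(((91/2)*(-1/27))) = 82987/(-91/54) = 82987*(-54/91) = -4481298/91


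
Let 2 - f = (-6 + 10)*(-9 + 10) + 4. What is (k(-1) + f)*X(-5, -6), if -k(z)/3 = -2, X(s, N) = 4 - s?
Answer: 0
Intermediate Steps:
k(z) = 6 (k(z) = -3*(-2) = 6)
f = -6 (f = 2 - ((-6 + 10)*(-9 + 10) + 4) = 2 - (4*1 + 4) = 2 - (4 + 4) = 2 - 1*8 = 2 - 8 = -6)
(k(-1) + f)*X(-5, -6) = (6 - 6)*(4 - 1*(-5)) = 0*(4 + 5) = 0*9 = 0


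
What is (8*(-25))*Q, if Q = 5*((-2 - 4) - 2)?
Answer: 8000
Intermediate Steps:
Q = -40 (Q = 5*(-6 - 2) = 5*(-8) = -40)
(8*(-25))*Q = (8*(-25))*(-40) = -200*(-40) = 8000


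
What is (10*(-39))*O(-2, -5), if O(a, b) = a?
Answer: 780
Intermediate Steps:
(10*(-39))*O(-2, -5) = (10*(-39))*(-2) = -390*(-2) = 780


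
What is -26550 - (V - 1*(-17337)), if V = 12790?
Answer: -56677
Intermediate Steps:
-26550 - (V - 1*(-17337)) = -26550 - (12790 - 1*(-17337)) = -26550 - (12790 + 17337) = -26550 - 1*30127 = -26550 - 30127 = -56677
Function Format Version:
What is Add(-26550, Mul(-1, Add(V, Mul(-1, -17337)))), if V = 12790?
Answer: -56677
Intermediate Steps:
Add(-26550, Mul(-1, Add(V, Mul(-1, -17337)))) = Add(-26550, Mul(-1, Add(12790, Mul(-1, -17337)))) = Add(-26550, Mul(-1, Add(12790, 17337))) = Add(-26550, Mul(-1, 30127)) = Add(-26550, -30127) = -56677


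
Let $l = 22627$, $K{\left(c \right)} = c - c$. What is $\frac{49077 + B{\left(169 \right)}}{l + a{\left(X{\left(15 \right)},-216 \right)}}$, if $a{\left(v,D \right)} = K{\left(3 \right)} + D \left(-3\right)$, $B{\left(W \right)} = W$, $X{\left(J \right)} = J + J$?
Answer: $\frac{49246}{23275} \approx 2.1158$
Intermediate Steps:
$X{\left(J \right)} = 2 J$
$K{\left(c \right)} = 0$
$a{\left(v,D \right)} = - 3 D$ ($a{\left(v,D \right)} = 0 + D \left(-3\right) = 0 - 3 D = - 3 D$)
$\frac{49077 + B{\left(169 \right)}}{l + a{\left(X{\left(15 \right)},-216 \right)}} = \frac{49077 + 169}{22627 - -648} = \frac{49246}{22627 + 648} = \frac{49246}{23275}$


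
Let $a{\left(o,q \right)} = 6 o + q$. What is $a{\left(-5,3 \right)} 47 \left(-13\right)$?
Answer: $16497$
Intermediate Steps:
$a{\left(o,q \right)} = q + 6 o$
$a{\left(-5,3 \right)} 47 \left(-13\right) = \left(3 + 6 \left(-5\right)\right) 47 \left(-13\right) = \left(3 - 30\right) 47 \left(-13\right) = \left(-27\right) 47 \left(-13\right) = \left(-1269\right) \left(-13\right) = 16497$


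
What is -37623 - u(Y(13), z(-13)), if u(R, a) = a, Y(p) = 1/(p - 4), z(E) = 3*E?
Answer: -37584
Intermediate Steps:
Y(p) = 1/(-4 + p)
-37623 - u(Y(13), z(-13)) = -37623 - 3*(-13) = -37623 - 1*(-39) = -37623 + 39 = -37584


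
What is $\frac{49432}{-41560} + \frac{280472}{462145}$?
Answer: $- \frac{279708383}{480168655} \approx -0.58252$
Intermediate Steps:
$\frac{49432}{-41560} + \frac{280472}{462145} = 49432 \left(- \frac{1}{41560}\right) + 280472 \cdot \frac{1}{462145} = - \frac{6179}{5195} + \frac{280472}{462145} = - \frac{279708383}{480168655}$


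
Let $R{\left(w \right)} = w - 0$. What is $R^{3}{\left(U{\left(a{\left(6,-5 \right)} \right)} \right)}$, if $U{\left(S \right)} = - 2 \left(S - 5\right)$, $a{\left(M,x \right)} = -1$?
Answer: $1728$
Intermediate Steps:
$U{\left(S \right)} = 10 - 2 S$ ($U{\left(S \right)} = - 2 \left(-5 + S\right) = 10 - 2 S$)
$R{\left(w \right)} = w$ ($R{\left(w \right)} = w + 0 = w$)
$R^{3}{\left(U{\left(a{\left(6,-5 \right)} \right)} \right)} = \left(10 - -2\right)^{3} = \left(10 + 2\right)^{3} = 12^{3} = 1728$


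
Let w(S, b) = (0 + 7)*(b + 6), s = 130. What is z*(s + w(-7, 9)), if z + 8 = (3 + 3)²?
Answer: 6580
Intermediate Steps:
w(S, b) = 42 + 7*b (w(S, b) = 7*(6 + b) = 42 + 7*b)
z = 28 (z = -8 + (3 + 3)² = -8 + 6² = -8 + 36 = 28)
z*(s + w(-7, 9)) = 28*(130 + (42 + 7*9)) = 28*(130 + (42 + 63)) = 28*(130 + 105) = 28*235 = 6580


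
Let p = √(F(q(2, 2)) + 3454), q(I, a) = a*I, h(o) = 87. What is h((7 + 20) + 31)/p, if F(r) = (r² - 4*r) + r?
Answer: 87*√3458/3458 ≈ 1.4795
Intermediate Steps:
q(I, a) = I*a
F(r) = r² - 3*r
p = √3458 (p = √((2*2)*(-3 + 2*2) + 3454) = √(4*(-3 + 4) + 3454) = √(4*1 + 3454) = √(4 + 3454) = √3458 ≈ 58.805)
h((7 + 20) + 31)/p = 87/(√3458) = 87*(√3458/3458) = 87*√3458/3458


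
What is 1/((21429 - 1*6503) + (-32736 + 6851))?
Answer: -1/10959 ≈ -9.1249e-5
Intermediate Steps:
1/((21429 - 1*6503) + (-32736 + 6851)) = 1/((21429 - 6503) - 25885) = 1/(14926 - 25885) = 1/(-10959) = -1/10959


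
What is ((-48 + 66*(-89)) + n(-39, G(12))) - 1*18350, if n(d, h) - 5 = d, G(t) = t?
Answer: -24306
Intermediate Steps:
n(d, h) = 5 + d
((-48 + 66*(-89)) + n(-39, G(12))) - 1*18350 = ((-48 + 66*(-89)) + (5 - 39)) - 1*18350 = ((-48 - 5874) - 34) - 18350 = (-5922 - 34) - 18350 = -5956 - 18350 = -24306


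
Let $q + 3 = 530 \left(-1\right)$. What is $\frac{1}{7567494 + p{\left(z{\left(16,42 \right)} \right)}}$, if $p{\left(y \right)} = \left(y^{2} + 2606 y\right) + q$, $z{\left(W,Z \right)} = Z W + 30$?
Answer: $\frac{1}{9889177} \approx 1.0112 \cdot 10^{-7}$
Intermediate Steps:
$z{\left(W,Z \right)} = 30 + W Z$ ($z{\left(W,Z \right)} = W Z + 30 = 30 + W Z$)
$q = -533$ ($q = -3 + 530 \left(-1\right) = -3 - 530 = -533$)
$p{\left(y \right)} = -533 + y^{2} + 2606 y$ ($p{\left(y \right)} = \left(y^{2} + 2606 y\right) - 533 = -533 + y^{2} + 2606 y$)
$\frac{1}{7567494 + p{\left(z{\left(16,42 \right)} \right)}} = \frac{1}{7567494 + \left(-533 + \left(30 + 16 \cdot 42\right)^{2} + 2606 \left(30 + 16 \cdot 42\right)\right)} = \frac{1}{7567494 + \left(-533 + \left(30 + 672\right)^{2} + 2606 \left(30 + 672\right)\right)} = \frac{1}{7567494 + \left(-533 + 702^{2} + 2606 \cdot 702\right)} = \frac{1}{7567494 + \left(-533 + 492804 + 1829412\right)} = \frac{1}{7567494 + 2321683} = \frac{1}{9889177}$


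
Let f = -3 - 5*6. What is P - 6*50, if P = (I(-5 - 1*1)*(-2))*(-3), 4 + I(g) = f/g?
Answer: -291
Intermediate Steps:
f = -33 (f = -3 - 30 = -33)
I(g) = -4 - 33/g
P = 9 (P = ((-4 - 33/(-5 - 1*1))*(-2))*(-3) = ((-4 - 33/(-5 - 1))*(-2))*(-3) = ((-4 - 33/(-6))*(-2))*(-3) = ((-4 - 33*(-⅙))*(-2))*(-3) = ((-4 + 11/2)*(-2))*(-3) = ((3/2)*(-2))*(-3) = -3*(-3) = 9)
P - 6*50 = 9 - 6*50 = 9 - 300 = -291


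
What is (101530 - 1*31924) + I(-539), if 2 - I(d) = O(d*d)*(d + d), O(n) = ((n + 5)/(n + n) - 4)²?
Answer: 12967823621034/156590819 ≈ 82813.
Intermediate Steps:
O(n) = (-4 + (5 + n)/(2*n))² (O(n) = ((5 + n)/((2*n)) - 4)² = ((5 + n)*(1/(2*n)) - 4)² = ((5 + n)/(2*n) - 4)² = (-4 + (5 + n)/(2*n))²)
I(d) = 2 - (-5 + 7*d²)²/(2*d³) (I(d) = 2 - (-5 + 7*(d*d))²/(4*(d*d)²)*(d + d) = 2 - (-5 + 7*d²)²/(4*(d²)²)*2*d = 2 - (-5 + 7*d²)²/(4*d⁴)*2*d = 2 - (-5 + 7*d²)²/(2*d³))
(101530 - 1*31924) + I(-539) = (101530 - 1*31924) + (2 - ½*(-5 + 7*(-539)²)²/(-539)³) = (101530 - 31924) + (2 - ½*(-1/156590819)*(-5 + 7*290521)²) = 69606 + (2 - ½*(-1/156590819)*(-5 + 2033647)²) = 69606 + (2 - ½*(-1/156590819)*2033642²) = 69606 + (2 - ½*(-1/156590819)*4135699784164) = 69606 + (2 + 2067849892082/156590819) = 69606 + 2068163073720/156590819 = 12967823621034/156590819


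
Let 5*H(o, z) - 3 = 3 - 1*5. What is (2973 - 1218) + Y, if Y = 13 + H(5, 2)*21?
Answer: 8861/5 ≈ 1772.2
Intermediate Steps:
H(o, z) = ⅕ (H(o, z) = ⅗ + (3 - 1*5)/5 = ⅗ + (3 - 5)/5 = ⅗ + (⅕)*(-2) = ⅗ - ⅖ = ⅕)
Y = 86/5 (Y = 13 + (⅕)*21 = 13 + 21/5 = 86/5 ≈ 17.200)
(2973 - 1218) + Y = (2973 - 1218) + 86/5 = 1755 + 86/5 = 8861/5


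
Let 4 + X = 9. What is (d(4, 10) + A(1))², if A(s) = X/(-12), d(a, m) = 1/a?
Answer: 1/36 ≈ 0.027778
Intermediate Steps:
X = 5 (X = -4 + 9 = 5)
A(s) = -5/12 (A(s) = 5/(-12) = 5*(-1/12) = -5/12)
(d(4, 10) + A(1))² = (1/4 - 5/12)² = (¼ - 5/12)² = (-⅙)² = 1/36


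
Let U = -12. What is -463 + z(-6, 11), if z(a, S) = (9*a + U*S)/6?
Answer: -494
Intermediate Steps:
z(a, S) = -2*S + 3*a/2 (z(a, S) = (9*a - 12*S)/6 = (-12*S + 9*a)*(⅙) = -2*S + 3*a/2)
-463 + z(-6, 11) = -463 + (-2*11 + (3/2)*(-6)) = -463 + (-22 - 9) = -463 - 31 = -494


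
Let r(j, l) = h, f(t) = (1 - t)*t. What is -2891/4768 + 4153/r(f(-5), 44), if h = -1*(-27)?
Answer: 19723447/128736 ≈ 153.21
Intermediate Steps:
f(t) = t*(1 - t)
h = 27
r(j, l) = 27
-2891/4768 + 4153/r(f(-5), 44) = -2891/4768 + 4153/27 = 19723447/128736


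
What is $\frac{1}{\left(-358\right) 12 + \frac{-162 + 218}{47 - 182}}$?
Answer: $- \frac{135}{580016} \approx -0.00023275$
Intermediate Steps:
$\frac{1}{\left(-358\right) 12 + \frac{-162 + 218}{47 - 182}} = \frac{1}{-4296 + \frac{56}{-135}} = \frac{1}{-4296 + 56 \left(- \frac{1}{135}\right)} = \frac{1}{-4296 - \frac{56}{135}} = \frac{1}{- \frac{580016}{135}} = - \frac{135}{580016}$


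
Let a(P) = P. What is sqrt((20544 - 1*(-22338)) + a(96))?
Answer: sqrt(42978) ≈ 207.31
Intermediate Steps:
sqrt((20544 - 1*(-22338)) + a(96)) = sqrt((20544 - 1*(-22338)) + 96) = sqrt((20544 + 22338) + 96) = sqrt(42882 + 96) = sqrt(42978)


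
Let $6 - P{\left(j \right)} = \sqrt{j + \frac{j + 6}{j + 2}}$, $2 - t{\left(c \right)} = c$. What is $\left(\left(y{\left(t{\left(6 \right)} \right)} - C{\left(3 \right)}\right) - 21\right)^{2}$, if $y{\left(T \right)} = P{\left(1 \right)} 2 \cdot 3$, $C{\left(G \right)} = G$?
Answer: $264 - 48 \sqrt{30} \approx 1.0932$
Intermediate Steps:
$t{\left(c \right)} = 2 - c$
$P{\left(j \right)} = 6 - \sqrt{j + \frac{6 + j}{2 + j}}$ ($P{\left(j \right)} = 6 - \sqrt{j + \frac{j + 6}{j + 2}} = 6 - \sqrt{j + \frac{6 + j}{2 + j}}$)
$y{\left(T \right)} = 36 - 2 \sqrt{30}$ ($y{\left(T \right)} = \left(6 - \sqrt{\frac{6 + 1 + 1 \left(2 + 1\right)}{2 + 1}}\right) 2 \cdot 3 = \left(6 - \sqrt{\frac{6 + 1 + 1 \cdot 3}{3}}\right) 2 \cdot 3 = \left(6 - \sqrt{\frac{6 + 1 + 3}{3}}\right) 2 \cdot 3 = \left(6 - \sqrt{\frac{1}{3} \cdot 10}\right) 2 \cdot 3 = \left(6 - \sqrt{\frac{10}{3}}\right) 2 \cdot 3 = \left(6 - \frac{\sqrt{30}}{3}\right) 2 \cdot 3 = \left(12 - \frac{2 \sqrt{30}}{3}\right) 3 = 36 - 2 \sqrt{30}$)
$\left(\left(y{\left(t{\left(6 \right)} \right)} - C{\left(3 \right)}\right) - 21\right)^{2} = \left(\left(\left(36 - 2 \sqrt{30}\right) - 3\right) - 21\right)^{2} = \left(\left(33 - 2 \sqrt{30}\right) - 21\right)^{2} = \left(12 - 2 \sqrt{30}\right)^{2}$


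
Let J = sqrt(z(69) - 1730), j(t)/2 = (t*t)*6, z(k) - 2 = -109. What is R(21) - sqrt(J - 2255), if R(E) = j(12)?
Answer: 1728 - sqrt(-2255 + I*sqrt(1837)) ≈ 1727.5 - 47.489*I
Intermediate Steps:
z(k) = -107 (z(k) = 2 - 109 = -107)
j(t) = 12*t**2 (j(t) = 2*((t*t)*6) = 2*(t**2*6) = 2*(6*t**2) = 12*t**2)
R(E) = 1728 (R(E) = 12*12**2 = 12*144 = 1728)
J = I*sqrt(1837) (J = sqrt(-107 - 1730) = sqrt(-1837) = I*sqrt(1837) ≈ 42.86*I)
R(21) - sqrt(J - 2255) = 1728 - sqrt(I*sqrt(1837) - 2255) = 1728 - sqrt(-2255 + I*sqrt(1837))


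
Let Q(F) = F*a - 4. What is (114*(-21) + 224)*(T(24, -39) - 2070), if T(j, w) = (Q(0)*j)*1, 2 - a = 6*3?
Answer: 4700220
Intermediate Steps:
a = -16 (a = 2 - 6*3 = 2 - 1*18 = 2 - 18 = -16)
Q(F) = -4 - 16*F (Q(F) = F*(-16) - 4 = -16*F - 4 = -4 - 16*F)
T(j, w) = -4*j (T(j, w) = ((-4 - 16*0)*j)*1 = ((-4 + 0)*j)*1 = -4*j*1 = -4*j)
(114*(-21) + 224)*(T(24, -39) - 2070) = (114*(-21) + 224)*(-4*24 - 2070) = (-2394 + 224)*(-96 - 2070) = -2170*(-2166) = 4700220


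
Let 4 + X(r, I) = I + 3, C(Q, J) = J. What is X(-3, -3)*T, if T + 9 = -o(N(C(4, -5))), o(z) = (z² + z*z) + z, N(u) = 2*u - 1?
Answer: 960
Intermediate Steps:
N(u) = -1 + 2*u
o(z) = z + 2*z² (o(z) = (z² + z²) + z = 2*z² + z = z + 2*z²)
X(r, I) = -1 + I (X(r, I) = -4 + (I + 3) = -4 + (3 + I) = -1 + I)
T = -240 (T = -9 - (-1 + 2*(-5))*(1 + 2*(-1 + 2*(-5))) = -9 - (-1 - 10)*(1 + 2*(-1 - 10)) = -9 - (-11)*(1 + 2*(-11)) = -9 - (-11)*(1 - 22) = -9 - (-11)*(-21) = -9 - 1*231 = -9 - 231 = -240)
X(-3, -3)*T = (-1 - 3)*(-240) = -4*(-240) = 960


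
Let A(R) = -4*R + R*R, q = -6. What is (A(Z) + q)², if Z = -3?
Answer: 225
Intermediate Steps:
A(R) = R² - 4*R (A(R) = -4*R + R² = R² - 4*R)
(A(Z) + q)² = (-3*(-4 - 3) - 6)² = (-3*(-7) - 6)² = (21 - 6)² = 15² = 225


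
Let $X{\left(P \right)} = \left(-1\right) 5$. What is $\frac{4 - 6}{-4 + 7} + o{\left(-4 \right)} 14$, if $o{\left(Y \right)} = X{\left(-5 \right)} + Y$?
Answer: $- \frac{380}{3} \approx -126.67$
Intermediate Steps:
$X{\left(P \right)} = -5$
$o{\left(Y \right)} = -5 + Y$
$\frac{4 - 6}{-4 + 7} + o{\left(-4 \right)} 14 = \frac{4 - 6}{-4 + 7} + \left(-5 - 4\right) 14 = - \frac{2}{3} - 126 = - \frac{380}{3}$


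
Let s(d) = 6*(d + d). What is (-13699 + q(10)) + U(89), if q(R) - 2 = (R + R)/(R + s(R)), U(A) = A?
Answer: -176902/13 ≈ -13608.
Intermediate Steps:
s(d) = 12*d (s(d) = 6*(2*d) = 12*d)
q(R) = 28/13 (q(R) = 2 + (R + R)/(R + 12*R) = 2 + (2*R)/((13*R)) = 2 + (2*R)*(1/(13*R)) = 2 + 2/13 = 28/13)
(-13699 + q(10)) + U(89) = (-13699 + 28/13) + 89 = -178059/13 + 89 = -176902/13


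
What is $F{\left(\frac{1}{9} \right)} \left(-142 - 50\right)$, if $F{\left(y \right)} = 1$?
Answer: $-192$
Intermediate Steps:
$F{\left(\frac{1}{9} \right)} \left(-142 - 50\right) = 1 \left(-142 - 50\right) = 1 \left(-192\right) = -192$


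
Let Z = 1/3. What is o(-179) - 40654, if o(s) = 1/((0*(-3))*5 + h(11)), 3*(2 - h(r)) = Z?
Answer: -691109/17 ≈ -40654.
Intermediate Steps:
Z = ⅓ ≈ 0.33333
h(r) = 17/9 (h(r) = 2 - ⅓*⅓ = 2 - ⅑ = 17/9)
o(s) = 9/17 (o(s) = 1/((0*(-3))*5 + 17/9) = 1/(0*5 + 17/9) = 1/(0 + 17/9) = 1/(17/9) = 9/17)
o(-179) - 40654 = 9/17 - 40654 = -691109/17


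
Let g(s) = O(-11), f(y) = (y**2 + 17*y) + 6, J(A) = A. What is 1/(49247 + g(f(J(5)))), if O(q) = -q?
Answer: 1/49258 ≈ 2.0301e-5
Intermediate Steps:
f(y) = 6 + y**2 + 17*y
g(s) = 11 (g(s) = -1*(-11) = 11)
1/(49247 + g(f(J(5)))) = 1/(49247 + 11) = 1/49258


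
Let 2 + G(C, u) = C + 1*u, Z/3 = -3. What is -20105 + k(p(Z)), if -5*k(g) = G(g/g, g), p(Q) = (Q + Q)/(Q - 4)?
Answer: -261366/13 ≈ -20105.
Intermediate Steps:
Z = -9 (Z = 3*(-3) = -9)
G(C, u) = -2 + C + u (G(C, u) = -2 + (C + 1*u) = -2 + (C + u) = -2 + C + u)
p(Q) = 2*Q/(-4 + Q) (p(Q) = (2*Q)/(-4 + Q) = 2*Q/(-4 + Q))
k(g) = ⅕ - g/5 (k(g) = -(-2 + g/g + g)/5 = -(-2 + 1 + g)/5 = -(-1 + g)/5 = ⅕ - g/5)
-20105 + k(p(Z)) = -20105 + (⅕ - 2*(-9)/(5*(-4 - 9))) = -20105 + (⅕ - 2*(-9)/(5*(-13))) = -20105 + (⅕ - 2*(-9)*(-1)/(5*13)) = -20105 + (⅕ - ⅕*18/13) = -20105 + (⅕ - 18/65) = -20105 - 1/13 = -261366/13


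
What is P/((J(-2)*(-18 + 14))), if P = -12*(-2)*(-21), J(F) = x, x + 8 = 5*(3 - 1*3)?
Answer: -63/4 ≈ -15.750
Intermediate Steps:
x = -8 (x = -8 + 5*(3 - 1*3) = -8 + 5*(3 - 3) = -8 + 5*0 = -8 + 0 = -8)
J(F) = -8
P = -504 (P = 24*(-21) = -504)
P/((J(-2)*(-18 + 14))) = -504*(-1/(8*(-18 + 14))) = -504/((-8*(-4))) = -504/32 = -504*1/32 = -63/4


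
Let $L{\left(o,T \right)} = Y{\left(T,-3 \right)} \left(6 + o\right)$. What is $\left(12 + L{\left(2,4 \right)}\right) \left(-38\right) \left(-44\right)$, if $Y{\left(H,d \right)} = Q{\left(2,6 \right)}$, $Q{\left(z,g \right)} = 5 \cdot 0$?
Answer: $20064$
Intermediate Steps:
$Q{\left(z,g \right)} = 0$
$Y{\left(H,d \right)} = 0$
$L{\left(o,T \right)} = 0$ ($L{\left(o,T \right)} = 0 \left(6 + o\right) = 0$)
$\left(12 + L{\left(2,4 \right)}\right) \left(-38\right) \left(-44\right) = \left(12 + 0\right) \left(-38\right) \left(-44\right) = 12 \left(-38\right) \left(-44\right) = \left(-456\right) \left(-44\right) = 20064$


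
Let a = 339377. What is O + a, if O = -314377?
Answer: 25000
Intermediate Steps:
O + a = -314377 + 339377 = 25000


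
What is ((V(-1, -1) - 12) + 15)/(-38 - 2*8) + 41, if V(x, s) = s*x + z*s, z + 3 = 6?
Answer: 2213/54 ≈ 40.982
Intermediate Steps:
z = 3 (z = -3 + 6 = 3)
V(x, s) = 3*s + s*x (V(x, s) = s*x + 3*s = 3*s + s*x)
((V(-1, -1) - 12) + 15)/(-38 - 2*8) + 41 = ((-(3 - 1) - 12) + 15)/(-38 - 2*8) + 41 = ((-1*2 - 12) + 15)/(-38 - 16) + 41 = ((-2 - 12) + 15)/(-54) + 41 = (-14 + 15)*(-1/54) + 41 = 1*(-1/54) + 41 = -1/54 + 41 = 2213/54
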